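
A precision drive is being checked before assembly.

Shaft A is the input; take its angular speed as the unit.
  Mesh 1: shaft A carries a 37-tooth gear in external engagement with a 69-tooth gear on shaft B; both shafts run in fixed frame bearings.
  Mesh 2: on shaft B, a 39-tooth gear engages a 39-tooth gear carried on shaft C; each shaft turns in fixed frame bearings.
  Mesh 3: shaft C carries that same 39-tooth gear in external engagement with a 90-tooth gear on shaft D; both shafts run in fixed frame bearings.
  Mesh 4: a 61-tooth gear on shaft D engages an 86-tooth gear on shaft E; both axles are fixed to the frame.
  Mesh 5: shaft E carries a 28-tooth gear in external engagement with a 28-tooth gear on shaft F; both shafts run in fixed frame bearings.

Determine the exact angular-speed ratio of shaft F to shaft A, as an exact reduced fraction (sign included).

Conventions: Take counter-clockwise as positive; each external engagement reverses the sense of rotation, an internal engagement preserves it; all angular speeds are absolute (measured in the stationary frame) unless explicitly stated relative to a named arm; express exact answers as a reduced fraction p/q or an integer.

-29341/178020

class = fixed-axis compound train [5 meshes; 5 ratios multiply, 5 sense flips]
mesh 1 [37T→69T]: running ratio 37/69, sense −
mesh 2 [39T→39T]: running ratio 37/69, sense +
mesh 3 [39T→90T]: running ratio 481/2070, sense −
mesh 4 [61T→86T]: running ratio 29341/178020, sense +
mesh 5 [28T→28T]: running ratio 29341/178020, sense −
ω_out/ω_in = -29341/178020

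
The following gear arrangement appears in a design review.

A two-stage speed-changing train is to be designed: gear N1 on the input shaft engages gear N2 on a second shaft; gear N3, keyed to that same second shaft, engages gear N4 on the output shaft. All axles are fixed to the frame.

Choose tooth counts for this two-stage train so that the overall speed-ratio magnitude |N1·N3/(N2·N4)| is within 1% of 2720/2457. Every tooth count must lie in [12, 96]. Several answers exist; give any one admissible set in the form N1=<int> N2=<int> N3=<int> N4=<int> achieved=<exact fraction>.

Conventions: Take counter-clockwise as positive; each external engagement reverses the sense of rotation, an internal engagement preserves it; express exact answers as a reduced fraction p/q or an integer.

class = fixed-axis compound train [2-stage, 2720/2457 wanted]
target = 2720/2457 in lowest terms: an exact hit needs N1·N3 = k·2720 and N2·N4 = k·2457 for one integer k, every count in [12, 96]; additionally prefer no 1:1 stage (N1 ≠ N2, N3 ≠ N4)
k = 1: N1·N3 = 2720 = 32·85, N2·N4 = 2457 = 27·91
achieved = 32·85/(27·91) = 2720/2457; |achieved − target| = 0 ≤ 136/12285 ✓

N1=32 N2=27 N3=85 N4=91 achieved=2720/2457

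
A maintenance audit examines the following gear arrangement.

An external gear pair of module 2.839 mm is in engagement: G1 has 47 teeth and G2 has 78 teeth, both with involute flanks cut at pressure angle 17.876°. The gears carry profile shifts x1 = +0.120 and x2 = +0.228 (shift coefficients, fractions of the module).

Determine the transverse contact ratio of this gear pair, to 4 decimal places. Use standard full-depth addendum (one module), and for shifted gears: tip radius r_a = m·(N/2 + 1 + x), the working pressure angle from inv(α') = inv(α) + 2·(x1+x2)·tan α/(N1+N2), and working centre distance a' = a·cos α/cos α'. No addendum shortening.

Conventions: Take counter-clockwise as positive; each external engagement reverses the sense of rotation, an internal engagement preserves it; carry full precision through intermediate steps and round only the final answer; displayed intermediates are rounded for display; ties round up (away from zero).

1.8531

class = single-mesh tooth geometry [involute pair 47T × 78T, m = 2.839]
base radii: r_b1 = 63.495632, r_b2 = 105.375730
tip radii: r_a1 = 69.896180, r_a2 = 114.207292
inv(α') = inv(17.876°) + 2·(+0.120+0.228)·tan α/(47+78) = 0.01232947  ⇒  α' = 18.81166°
a' = a·cos α / cos α' = 177.4375·cos 17.876°/cos 18.81166° = 178.400883
action lengths: √(r_a1²−r_b1²) = 29.219526, √(r_a2²−r_b2²) = 44.037043
base pitch p_b = π·m·cos α = 8.488400
CR = (29.219526 + 44.037043 − 178.400883·sin 18.81166°)/8.488400 = 1.853084
contact ratio ≈ 1.8531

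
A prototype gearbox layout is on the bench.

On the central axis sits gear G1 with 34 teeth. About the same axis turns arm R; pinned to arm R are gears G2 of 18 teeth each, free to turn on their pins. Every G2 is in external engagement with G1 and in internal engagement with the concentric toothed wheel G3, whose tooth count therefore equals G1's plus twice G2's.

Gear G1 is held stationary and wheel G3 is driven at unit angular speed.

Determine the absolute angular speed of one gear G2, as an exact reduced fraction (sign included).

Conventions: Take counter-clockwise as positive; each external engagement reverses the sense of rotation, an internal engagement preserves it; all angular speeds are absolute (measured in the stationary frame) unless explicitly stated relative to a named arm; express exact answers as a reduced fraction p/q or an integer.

35/18

class = planetary set [G3 = 34+2·18 = 70; Willis about the carrier]
ring teeth: 34 + 2·18 = 70
34(ω_sun−ω_arm) = −70(ω_ring−ω_arm),  ω_sun = 0, ω_ring = 1
34(0−ω_arm) = −70(1−ω_arm)  ⇒  104·ω_arm = 70  ⇒  ω_arm = 35/52
sun–planet mesh: 34·(0−35/52) = −18·(ω_p−ω_arm)  ⇒  ω_p−ω_arm = 595/468
ω_p = 35/52 + 595/468 = 35/18
exact speed ratio = 35/18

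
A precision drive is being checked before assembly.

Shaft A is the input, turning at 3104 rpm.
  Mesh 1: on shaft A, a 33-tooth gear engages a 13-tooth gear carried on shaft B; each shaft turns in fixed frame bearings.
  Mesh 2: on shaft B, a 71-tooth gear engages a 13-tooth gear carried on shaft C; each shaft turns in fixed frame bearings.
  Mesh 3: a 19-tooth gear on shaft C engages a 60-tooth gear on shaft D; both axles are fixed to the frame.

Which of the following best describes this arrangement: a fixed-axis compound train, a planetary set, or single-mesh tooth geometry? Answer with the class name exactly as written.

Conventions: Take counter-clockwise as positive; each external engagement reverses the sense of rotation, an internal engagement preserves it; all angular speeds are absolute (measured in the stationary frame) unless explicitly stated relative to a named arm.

fixed-axis compound train

recognized (4 fixed axles, 3 meshes): fixed-axis compound train
classification: fixed-axis compound train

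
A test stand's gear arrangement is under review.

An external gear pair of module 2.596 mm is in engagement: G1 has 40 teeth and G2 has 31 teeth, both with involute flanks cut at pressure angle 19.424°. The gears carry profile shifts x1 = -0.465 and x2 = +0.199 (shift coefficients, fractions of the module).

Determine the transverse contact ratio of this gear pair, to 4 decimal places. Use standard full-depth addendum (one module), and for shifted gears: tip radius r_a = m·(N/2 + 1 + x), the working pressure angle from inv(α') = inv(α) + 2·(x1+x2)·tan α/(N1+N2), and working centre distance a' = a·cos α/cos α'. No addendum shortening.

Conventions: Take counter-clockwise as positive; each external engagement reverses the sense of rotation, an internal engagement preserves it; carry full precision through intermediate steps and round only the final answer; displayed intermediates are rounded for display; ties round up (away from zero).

1.7689

topology: single-mesh involute geometry — m = 2.596, 40T/31T pair
base radii: r_b1 = 48.964892, r_b2 = 37.947791
tip radii: r_a1 = 53.308860, r_a2 = 43.350604
inv(α') = inv(19.424°) + 2·(-0.465+0.199)·tan α/(40+31) = 0.01097152  ⇒  α' = 18.11379°
a' = a·cos α / cos α' = 92.1580·cos 19.424°/cos 18.11379° = 91.444591
action lengths: √(r_a1²−r_b1²) = 21.077806, √(r_a2²−r_b2²) = 20.958053
base pitch p_b = π·m·cos α = 7.691387
CR = (21.077806 + 20.958053 − 91.444591·sin 18.11379°)/7.691387 = 1.768896
contact ratio ≈ 1.7689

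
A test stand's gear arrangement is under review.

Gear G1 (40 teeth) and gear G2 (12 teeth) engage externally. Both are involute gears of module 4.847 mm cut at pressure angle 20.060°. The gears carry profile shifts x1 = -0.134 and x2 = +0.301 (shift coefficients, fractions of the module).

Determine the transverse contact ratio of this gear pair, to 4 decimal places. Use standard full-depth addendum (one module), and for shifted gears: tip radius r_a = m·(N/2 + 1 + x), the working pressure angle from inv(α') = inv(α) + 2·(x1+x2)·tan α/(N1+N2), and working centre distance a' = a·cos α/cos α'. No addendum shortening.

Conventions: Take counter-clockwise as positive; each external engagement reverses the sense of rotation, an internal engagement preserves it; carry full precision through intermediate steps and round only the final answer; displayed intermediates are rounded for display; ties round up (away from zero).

1.4700

recognized (one external pair, fixed centres): single-mesh tooth geometry, m = 4.847, N1 = 40, N2 = 12
base radii: r_b1 = 91.059032, r_b2 = 27.317710
tip radii: r_a1 = 101.137502, r_a2 = 35.387947
inv(α') = inv(20.060°) + 2·(-0.134+0.301)·tan α/(40+12) = 0.01738899  ⇒  α' = 21.01713°
a' = a·cos α / cos α' = 126.0220·cos 20.060°/cos 21.01713° = 126.813216
action lengths: √(r_a1²−r_b1²) = 44.011895, √(r_a2²−r_b2²) = 22.495545
base pitch p_b = π·m·cos α = 14.303519
CR = (44.011895 + 22.495545 − 126.813216·sin 21.01713°)/14.303519 = 1.470005
contact ratio ≈ 1.4700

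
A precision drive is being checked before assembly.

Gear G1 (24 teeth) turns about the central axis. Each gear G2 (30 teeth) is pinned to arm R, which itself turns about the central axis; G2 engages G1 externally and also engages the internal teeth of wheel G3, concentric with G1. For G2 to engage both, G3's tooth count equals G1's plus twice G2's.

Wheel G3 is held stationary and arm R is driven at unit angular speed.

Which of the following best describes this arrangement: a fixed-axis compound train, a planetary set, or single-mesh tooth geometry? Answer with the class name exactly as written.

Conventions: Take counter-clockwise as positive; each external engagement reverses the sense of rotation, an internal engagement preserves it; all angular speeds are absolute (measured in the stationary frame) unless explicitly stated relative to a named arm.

planetary set

class = planetary set [G3 = 24+2·30 = 84; Willis about the carrier]
classification: planetary set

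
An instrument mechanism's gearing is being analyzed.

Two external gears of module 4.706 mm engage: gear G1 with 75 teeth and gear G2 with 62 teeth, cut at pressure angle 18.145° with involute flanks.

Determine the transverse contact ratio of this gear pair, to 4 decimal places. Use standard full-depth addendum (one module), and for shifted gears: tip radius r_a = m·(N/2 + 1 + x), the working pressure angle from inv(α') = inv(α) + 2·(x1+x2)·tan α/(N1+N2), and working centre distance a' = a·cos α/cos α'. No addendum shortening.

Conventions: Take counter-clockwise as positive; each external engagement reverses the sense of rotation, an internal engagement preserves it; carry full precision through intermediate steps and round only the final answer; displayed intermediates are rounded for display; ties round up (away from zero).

1.9224

class = single-mesh tooth geometry [involute pair 75T × 62T, m = 4.706]
base radii: r_b1 = 167.699151, r_b2 = 138.631298
tip radii: r_a1 = 181.181000, r_a2 = 150.592000
no profile shift: α' = α, a' = a
action lengths: √(r_a1²−r_b1²) = 68.582428, √(r_a2²−r_b2²) = 58.815930
base pitch p_b = π·m·cos α = 14.049131
CR = (68.582428 + 58.815930 − 322.361000·sin 18.14500°)/14.049131 = 1.922380
contact ratio ≈ 1.9224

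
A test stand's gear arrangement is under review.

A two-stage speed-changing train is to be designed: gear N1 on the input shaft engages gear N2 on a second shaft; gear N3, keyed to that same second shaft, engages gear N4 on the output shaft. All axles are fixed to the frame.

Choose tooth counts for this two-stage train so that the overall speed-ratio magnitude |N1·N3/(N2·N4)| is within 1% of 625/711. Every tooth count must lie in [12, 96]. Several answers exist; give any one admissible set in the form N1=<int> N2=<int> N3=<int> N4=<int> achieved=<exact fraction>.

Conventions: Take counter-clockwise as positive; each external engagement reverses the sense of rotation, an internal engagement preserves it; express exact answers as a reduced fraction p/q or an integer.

N1=25 N2=18 N3=50 N4=79 achieved=625/711

class = fixed-axis compound train [2-stage, 625/711 wanted]
target = 625/711 in lowest terms: an exact hit needs N1·N3 = k·625 and N2·N4 = k·711 for one integer k, every count in [12, 96]; additionally prefer no 1:1 stage (N1 ≠ N2, N3 ≠ N4)
k = 1: no 1:1-free in-range split of k·625 and k·711 into factor pairs; take k = 2
k = 2: N1·N3 = 1250 = 25·50, N2·N4 = 1422 = 18·79
achieved = 25·50/(18·79) = 625/711; |achieved − target| = 0 ≤ 25/2844 ✓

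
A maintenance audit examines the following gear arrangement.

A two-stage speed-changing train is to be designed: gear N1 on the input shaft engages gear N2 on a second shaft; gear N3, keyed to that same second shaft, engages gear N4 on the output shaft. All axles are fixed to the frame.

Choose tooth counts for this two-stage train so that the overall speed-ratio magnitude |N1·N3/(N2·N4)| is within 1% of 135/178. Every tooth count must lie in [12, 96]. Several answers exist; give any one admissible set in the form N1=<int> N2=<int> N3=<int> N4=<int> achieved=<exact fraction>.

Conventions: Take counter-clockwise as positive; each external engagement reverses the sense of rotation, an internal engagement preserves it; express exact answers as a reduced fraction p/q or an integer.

N1=15 N2=12 N3=54 N4=89 achieved=135/178

topology: fixed-axis compound train — 2 stages, target 135/178
target = 135/178 in lowest terms: an exact hit needs N1·N3 = k·135 and N2·N4 = k·178 for one integer k, every count in [12, 96]; additionally prefer no 1:1 stage (N1 ≠ N2, N3 ≠ N4)
k = 1…5: no 1:1-free in-range split of k·135 and k·178 into factor pairs; take k = 6
k = 6: N1·N3 = 810 = 15·54, N2·N4 = 1068 = 12·89
achieved = 15·54/(12·89) = 135/178; |achieved − target| = 0 ≤ 27/3560 ✓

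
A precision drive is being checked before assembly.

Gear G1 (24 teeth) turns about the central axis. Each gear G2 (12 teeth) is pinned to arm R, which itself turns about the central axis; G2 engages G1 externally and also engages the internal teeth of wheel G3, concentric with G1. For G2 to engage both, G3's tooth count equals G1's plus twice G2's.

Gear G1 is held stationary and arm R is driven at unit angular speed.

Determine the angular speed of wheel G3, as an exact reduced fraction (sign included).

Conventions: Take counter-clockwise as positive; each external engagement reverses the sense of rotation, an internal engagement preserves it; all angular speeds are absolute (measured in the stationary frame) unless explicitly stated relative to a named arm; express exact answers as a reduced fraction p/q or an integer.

3/2

planetary set (24T centre, 12T on arm, 48T internal) — Willis relation
ring teeth: 24 + 2·12 = 48
24(ω_sun−ω_arm) = −48(ω_ring−ω_arm),  ω_sun = 0, ω_arm = 1
ω_ring = 1 − (24/48)(0−1) = 3/2
exact speed ratio = 3/2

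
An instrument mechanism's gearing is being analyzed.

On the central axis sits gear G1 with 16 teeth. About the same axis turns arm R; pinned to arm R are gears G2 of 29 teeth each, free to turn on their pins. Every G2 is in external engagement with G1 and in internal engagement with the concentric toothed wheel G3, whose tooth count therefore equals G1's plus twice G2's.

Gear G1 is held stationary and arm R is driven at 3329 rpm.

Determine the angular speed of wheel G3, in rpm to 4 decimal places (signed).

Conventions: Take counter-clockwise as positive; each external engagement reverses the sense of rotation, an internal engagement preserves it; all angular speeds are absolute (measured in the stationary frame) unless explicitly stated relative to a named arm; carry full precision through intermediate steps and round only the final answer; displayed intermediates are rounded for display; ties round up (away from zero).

class = planetary set [G3 = 16+2·29 = 74; Willis about the carrier]
normalise by the input: solve with ω_arm = 1, then scale by 3329 rpm
ring teeth: 16 + 2·29 = 74
16(ω_sun−ω_arm) = −74(ω_ring−ω_arm),  ω_sun = 0, ω_arm = 1
ω_ring = 1 − (16/74)(0−1) = 45/37
scale: ω_ring = 45/37 × 3329 rpm = +4048.7838 rpm

+4048.7838 rpm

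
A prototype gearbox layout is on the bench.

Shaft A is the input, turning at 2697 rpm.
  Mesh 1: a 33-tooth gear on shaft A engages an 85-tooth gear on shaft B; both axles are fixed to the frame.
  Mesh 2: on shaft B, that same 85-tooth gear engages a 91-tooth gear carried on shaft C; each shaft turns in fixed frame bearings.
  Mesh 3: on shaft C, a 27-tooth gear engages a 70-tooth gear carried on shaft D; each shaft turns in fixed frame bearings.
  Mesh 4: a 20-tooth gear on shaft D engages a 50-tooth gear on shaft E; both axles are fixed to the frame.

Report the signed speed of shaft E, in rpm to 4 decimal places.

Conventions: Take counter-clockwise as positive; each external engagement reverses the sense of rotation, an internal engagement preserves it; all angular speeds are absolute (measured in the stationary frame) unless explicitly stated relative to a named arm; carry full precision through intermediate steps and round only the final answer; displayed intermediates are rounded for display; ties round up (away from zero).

class = fixed-axis compound train [4 meshes; 4 ratios multiply, 4 sense flips]
mesh 1 [33T→85T]: ω = 2697.0000×33/85 = 1047.0706 rpm, sense flips to −
mesh 2 [85T→91T]: ω = 1047.0706×85/91 = 978.0330 rpm, sense flips to +
mesh 3 [27T→70T]: ω = 978.0330×27/70 = 377.2413 rpm, sense flips to −
mesh 4 [20T→50T]: ω = 377.2413×20/50 = 150.8965 rpm, sense flips to +
signed output speed = +150.8965 rpm

+150.8965 rpm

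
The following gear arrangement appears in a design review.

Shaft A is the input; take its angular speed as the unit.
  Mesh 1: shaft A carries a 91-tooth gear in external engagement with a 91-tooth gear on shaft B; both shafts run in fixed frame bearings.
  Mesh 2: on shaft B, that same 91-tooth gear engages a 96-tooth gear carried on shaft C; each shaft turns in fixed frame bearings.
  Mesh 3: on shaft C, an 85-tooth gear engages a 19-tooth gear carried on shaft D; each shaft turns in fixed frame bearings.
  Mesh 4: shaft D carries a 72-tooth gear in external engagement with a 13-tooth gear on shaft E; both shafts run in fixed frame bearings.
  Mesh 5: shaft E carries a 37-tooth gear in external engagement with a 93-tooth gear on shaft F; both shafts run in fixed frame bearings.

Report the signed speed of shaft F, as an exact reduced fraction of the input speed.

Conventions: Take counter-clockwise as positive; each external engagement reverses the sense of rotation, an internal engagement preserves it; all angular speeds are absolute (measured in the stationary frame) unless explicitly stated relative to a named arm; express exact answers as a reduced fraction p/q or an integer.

-22015/2356

5-mesh fixed-axis compound train (all bearings frame-fixed)
mesh 1 [91T→91T]: |ω|/ω_in = 1×91/91 = 1, sense flips to −
mesh 2 [91T→96T]: |ω|/ω_in = 1×91/96 = 91/96, sense flips to +
mesh 3 [85T→19T]: |ω|/ω_in = (91/96)×85/19 = 7735/1824, sense flips to −
mesh 4 [72T→13T]: |ω|/ω_in = (7735/1824)×72/13 = 1785/76, sense flips to +
mesh 5 [37T→93T]: |ω|/ω_in = (1785/76)×37/93 = 22015/2356, sense flips to −
signed output speed (× input speed) = -22015/2356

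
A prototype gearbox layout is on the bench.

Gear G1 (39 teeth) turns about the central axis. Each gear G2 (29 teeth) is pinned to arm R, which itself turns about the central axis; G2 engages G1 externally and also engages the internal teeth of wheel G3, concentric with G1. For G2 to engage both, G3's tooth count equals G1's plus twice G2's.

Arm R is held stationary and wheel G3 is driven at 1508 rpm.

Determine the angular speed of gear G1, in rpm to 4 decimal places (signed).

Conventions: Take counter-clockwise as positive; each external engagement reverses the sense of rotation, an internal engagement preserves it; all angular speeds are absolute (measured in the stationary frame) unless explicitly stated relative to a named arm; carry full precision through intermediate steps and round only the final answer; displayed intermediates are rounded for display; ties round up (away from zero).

-3750.6667 rpm

recognized (axles ride arm R): planetary set, 39/29/97 teeth
normalise by the input: solve with ω_ring = 1, then scale by 1508 rpm
ring teeth: 39 + 2·29 = 97
39(ω_sun−ω_arm) = −97(ω_ring−ω_arm),  ω_arm = 0, ω_ring = 1
ω_sun = 0 − (97/39)(1−0) = -97/39
scale: ω_sun = -97/39 × 1508 rpm = -3750.6667 rpm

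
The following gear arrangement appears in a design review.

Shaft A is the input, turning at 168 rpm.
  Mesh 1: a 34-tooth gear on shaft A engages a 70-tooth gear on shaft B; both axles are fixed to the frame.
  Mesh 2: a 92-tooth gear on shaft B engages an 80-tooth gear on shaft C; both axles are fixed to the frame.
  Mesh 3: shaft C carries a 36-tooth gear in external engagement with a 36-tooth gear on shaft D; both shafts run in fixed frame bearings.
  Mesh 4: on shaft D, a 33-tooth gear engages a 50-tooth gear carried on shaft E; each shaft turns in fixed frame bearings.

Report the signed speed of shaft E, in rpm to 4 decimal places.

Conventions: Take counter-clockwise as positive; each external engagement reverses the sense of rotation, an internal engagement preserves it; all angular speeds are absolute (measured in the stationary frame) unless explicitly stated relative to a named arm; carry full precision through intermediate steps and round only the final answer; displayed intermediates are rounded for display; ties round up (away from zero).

+61.9344 rpm

topology: fixed-axis compound train — 4 meshes, A→E
mesh 1 [34T→70T]: ω = 168.0000×34/70 = 81.6000 rpm, sense flips to −
mesh 2 [92T→80T]: ω = 81.6000×92/80 = 93.8400 rpm, sense flips to +
mesh 3 [36T→36T]: ω = 93.8400×36/36 = 93.8400 rpm, sense flips to −
mesh 4 [33T→50T]: ω = 93.8400×33/50 = 61.9344 rpm, sense flips to +
signed output speed = +61.9344 rpm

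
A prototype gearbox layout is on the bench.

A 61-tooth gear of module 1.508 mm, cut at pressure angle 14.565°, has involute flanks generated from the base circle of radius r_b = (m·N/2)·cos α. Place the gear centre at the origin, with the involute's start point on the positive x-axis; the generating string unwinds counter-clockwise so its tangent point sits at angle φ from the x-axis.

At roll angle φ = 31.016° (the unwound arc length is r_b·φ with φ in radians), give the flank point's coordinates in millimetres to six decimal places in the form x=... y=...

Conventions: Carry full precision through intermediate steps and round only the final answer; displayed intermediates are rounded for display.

topology: single-mesh involute geometry — m = 1.508, N = 61
pitch radius r_p = m·N/2 = 1.508·61/2 = 45.994000
base radius r_b = r_p·cos α = 45.994000·cos 14.565° = 44.515889
roll angle φ = 31.016° = 0.54133132 rad
x = r_b·(cos φ + φ·sin φ) = 50.568236
y = r_b·(sin φ − φ·cos φ) = 2.285614

x=50.568236 y=2.285614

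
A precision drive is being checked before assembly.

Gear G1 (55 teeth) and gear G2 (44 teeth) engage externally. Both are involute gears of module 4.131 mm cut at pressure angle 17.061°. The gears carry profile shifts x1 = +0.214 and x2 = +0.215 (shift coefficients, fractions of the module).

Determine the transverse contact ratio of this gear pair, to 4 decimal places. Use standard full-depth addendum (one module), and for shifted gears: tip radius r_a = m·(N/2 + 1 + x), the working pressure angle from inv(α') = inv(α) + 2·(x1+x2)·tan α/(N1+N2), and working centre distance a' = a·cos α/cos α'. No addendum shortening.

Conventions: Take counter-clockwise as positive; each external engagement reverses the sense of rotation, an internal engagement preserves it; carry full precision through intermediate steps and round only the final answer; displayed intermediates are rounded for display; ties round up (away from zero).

1.8336

class = single-mesh tooth geometry [involute pair 55T × 44T, m = 4.131]
base radii: r_b1 = 108.603188, r_b2 = 86.882550
tip radii: r_a1 = 118.617534, r_a2 = 95.901165
inv(α') = inv(17.061°) + 2·(+0.214+0.215)·tan α/(55+44) = 0.01178436  ⇒  α' = 18.53827°
a' = a·cos α / cos α' = 204.4845·cos 17.061°/cos 18.53827° = 206.184339
action lengths: √(r_a1²−r_b1²) = 47.701855, √(r_a2²−r_b2²) = 40.601181
base pitch p_b = π·m·cos α = 12.406799
CR = (47.701855 + 40.601181 − 206.184339·sin 18.53827°)/12.406799 = 1.833606
contact ratio ≈ 1.8336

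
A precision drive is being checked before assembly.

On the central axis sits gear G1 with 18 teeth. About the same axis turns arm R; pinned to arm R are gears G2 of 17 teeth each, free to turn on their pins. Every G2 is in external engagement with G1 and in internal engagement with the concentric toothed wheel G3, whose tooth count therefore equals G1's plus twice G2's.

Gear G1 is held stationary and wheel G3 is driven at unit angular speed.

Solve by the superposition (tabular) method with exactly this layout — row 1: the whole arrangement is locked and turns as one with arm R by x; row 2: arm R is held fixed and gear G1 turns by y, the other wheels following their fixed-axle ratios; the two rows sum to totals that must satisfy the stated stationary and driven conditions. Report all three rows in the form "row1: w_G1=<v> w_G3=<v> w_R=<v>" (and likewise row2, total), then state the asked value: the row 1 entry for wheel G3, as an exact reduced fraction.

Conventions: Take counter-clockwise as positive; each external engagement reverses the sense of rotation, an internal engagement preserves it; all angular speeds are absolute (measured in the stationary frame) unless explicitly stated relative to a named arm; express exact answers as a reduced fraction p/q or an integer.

recognized (axles ride arm R): planetary set, 18/17/52 teeth
superposition row 1 [locked train]: every member turns x
superposition row 2 [arm held]: sun y, ring −(18/52)·y, arm 0
boundary: total ω_sun = x + y = 0 and total ω_ring = x − (18/52)·y = 1  ⇒  y = -26/35, x = 26/35
row 2 ring = −(18/52)·(-26/35) = 9/35
totals (row 1 + row 2): sun 26/35 + (-26/35) = 0, ring 26/35 + 9/35 = 1, arm 26/35 + 0 = 26/35
asked cell (row1, ring) = 26/35

row1: w_G1=26/35 w_G3=26/35 w_R=26/35
row2: w_G1=-26/35 w_G3=9/35 w_R=0
total: w_G1=0 w_G3=1 w_R=26/35
asked value: 26/35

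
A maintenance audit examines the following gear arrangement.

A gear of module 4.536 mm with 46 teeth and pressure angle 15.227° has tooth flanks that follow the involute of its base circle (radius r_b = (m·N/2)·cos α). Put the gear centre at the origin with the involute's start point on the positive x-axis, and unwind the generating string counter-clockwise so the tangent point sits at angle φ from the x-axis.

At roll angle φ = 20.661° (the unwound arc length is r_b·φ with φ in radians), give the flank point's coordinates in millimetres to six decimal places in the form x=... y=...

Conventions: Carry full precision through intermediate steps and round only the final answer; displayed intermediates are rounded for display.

topology: single-mesh involute geometry — m = 4.536, N = 46
pitch radius r_p = m·N/2 = 4.536·46/2 = 104.328000
base radius r_b = r_p·cos α = 104.328000·cos 15.227° = 100.665340
roll angle φ = 20.661° = 0.36060248 rad
x = r_b·(cos φ + φ·sin φ) = 106.999070
y = r_b·(sin φ − φ·cos φ) = 1.553056

x=106.999070 y=1.553056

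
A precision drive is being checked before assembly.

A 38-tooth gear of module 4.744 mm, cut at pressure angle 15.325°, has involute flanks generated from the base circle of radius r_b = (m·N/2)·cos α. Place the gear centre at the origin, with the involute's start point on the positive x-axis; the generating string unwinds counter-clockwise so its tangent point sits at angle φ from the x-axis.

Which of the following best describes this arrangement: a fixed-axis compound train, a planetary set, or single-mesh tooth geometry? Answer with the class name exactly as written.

single-mesh tooth geometry

class = single-mesh tooth geometry [base-circle involute, m = 4.744, 38T]
classification: single-mesh tooth geometry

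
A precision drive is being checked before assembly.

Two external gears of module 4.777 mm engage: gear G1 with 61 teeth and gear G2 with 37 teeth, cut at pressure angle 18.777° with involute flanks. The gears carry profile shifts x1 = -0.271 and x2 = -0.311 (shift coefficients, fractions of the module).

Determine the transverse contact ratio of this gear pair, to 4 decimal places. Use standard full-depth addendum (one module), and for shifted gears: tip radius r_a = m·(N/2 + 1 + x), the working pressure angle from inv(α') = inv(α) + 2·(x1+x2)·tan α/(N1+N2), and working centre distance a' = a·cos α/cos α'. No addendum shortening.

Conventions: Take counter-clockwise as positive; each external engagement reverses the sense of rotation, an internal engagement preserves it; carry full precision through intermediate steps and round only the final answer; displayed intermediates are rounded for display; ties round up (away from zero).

single-mesh involute tooth geometry (61T engaging 37T at module 4.777)
base radii: r_b1 = 137.944215, r_b2 = 83.671081
tip radii: r_a1 = 149.180933, r_a2 = 91.665853
inv(α') = inv(18.777°) + 2·(-0.271-0.311)·tan α/(61+37) = 0.00822128  ⇒  α' = 16.49158°
a' = a·cos α / cos α' = 234.0730·cos 18.777°/cos 16.49158° = 231.123372
action lengths: √(r_a1²−r_b1²) = 56.800919, √(r_a2²−r_b2²) = 37.440337
base pitch p_b = π·m·cos α = 14.208673
CR = (56.800919 + 37.440337 − 231.123372·sin 16.49158°)/14.208673 = 2.015054
contact ratio ≈ 2.0151

2.0151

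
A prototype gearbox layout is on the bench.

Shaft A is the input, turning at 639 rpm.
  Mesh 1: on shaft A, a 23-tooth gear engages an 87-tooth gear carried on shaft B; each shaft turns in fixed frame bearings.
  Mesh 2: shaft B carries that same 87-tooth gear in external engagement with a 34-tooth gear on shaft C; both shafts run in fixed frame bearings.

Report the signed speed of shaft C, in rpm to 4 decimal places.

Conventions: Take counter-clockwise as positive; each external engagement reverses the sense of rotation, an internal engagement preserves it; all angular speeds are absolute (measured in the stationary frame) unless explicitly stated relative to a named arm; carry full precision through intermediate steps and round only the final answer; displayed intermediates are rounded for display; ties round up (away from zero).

topology: fixed-axis compound train — 2 meshes, A→C
mesh 1 [23T→87T]: ω = 639.0000×23/87 = 168.9310 rpm, sense flips to −
mesh 2 [87T→34T]: ω = 168.9310×87/34 = 432.2647 rpm, sense flips to +
signed output speed = +432.2647 rpm

+432.2647 rpm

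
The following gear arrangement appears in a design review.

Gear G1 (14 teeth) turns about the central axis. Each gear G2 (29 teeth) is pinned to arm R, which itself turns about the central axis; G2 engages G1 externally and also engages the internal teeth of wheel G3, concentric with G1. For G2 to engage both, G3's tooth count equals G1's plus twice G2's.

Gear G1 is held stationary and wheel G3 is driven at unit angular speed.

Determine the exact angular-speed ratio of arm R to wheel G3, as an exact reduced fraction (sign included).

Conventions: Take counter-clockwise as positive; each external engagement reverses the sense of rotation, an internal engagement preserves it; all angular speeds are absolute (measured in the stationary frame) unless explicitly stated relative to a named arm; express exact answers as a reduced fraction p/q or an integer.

36/43

class = planetary set [G3 = 14+2·29 = 72; Willis about the carrier]
ring teeth: 14 + 2·29 = 72
14(ω_sun−ω_arm) = −72(ω_ring−ω_arm),  ω_sun = 0, ω_ring = 1
14(0−ω_arm) = −72(1−ω_arm)  ⇒  86·ω_arm = 72  ⇒  ω_arm = 36/43
ω_out/ω_in = 36/43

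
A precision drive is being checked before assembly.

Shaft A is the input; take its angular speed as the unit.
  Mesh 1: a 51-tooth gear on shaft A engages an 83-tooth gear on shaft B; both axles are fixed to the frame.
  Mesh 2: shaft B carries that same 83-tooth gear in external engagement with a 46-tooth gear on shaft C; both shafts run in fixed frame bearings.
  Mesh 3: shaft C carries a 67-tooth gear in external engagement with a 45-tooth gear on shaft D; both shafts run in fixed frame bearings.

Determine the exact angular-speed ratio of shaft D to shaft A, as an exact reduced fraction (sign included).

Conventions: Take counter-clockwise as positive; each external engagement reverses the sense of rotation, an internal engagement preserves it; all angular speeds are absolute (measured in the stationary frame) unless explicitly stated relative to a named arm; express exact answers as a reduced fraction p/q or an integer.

-1139/690

class = fixed-axis compound train [3 meshes; 3 ratios multiply, 3 sense flips]
mesh 1 [51T→83T]: running ratio 51/83, sense −
mesh 2 [83T→46T]: running ratio 51/46, sense +
mesh 3 [67T→45T]: running ratio 1139/690, sense −
ω_out/ω_in = -1139/690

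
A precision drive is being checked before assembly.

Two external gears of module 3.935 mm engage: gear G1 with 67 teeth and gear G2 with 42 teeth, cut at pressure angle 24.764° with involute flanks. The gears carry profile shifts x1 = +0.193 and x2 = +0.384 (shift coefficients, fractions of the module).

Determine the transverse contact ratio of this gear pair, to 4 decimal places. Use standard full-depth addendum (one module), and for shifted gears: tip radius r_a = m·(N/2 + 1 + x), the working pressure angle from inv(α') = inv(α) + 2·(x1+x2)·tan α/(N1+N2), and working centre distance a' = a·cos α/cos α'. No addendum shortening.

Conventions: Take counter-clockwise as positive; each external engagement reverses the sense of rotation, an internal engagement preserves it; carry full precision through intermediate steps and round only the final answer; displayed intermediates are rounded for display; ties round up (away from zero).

topology: single-mesh involute geometry — m = 3.935, 67T/42T pair
base radii: r_b1 = 119.700215, r_b2 = 75.035956
tip radii: r_a1 = 136.516955, r_a2 = 88.081040
inv(α') = inv(24.764°) + 2·(+0.193+0.384)·tan α/(67+42) = 0.03397317  ⇒  α' = 26.00631°
a' = a·cos α / cos α' = 214.4575·cos 24.764°/cos 26.00631° = 216.675473
action lengths: √(r_a1²−r_b1²) = 65.640975, √(r_a2²−r_b2²) = 46.128895
base pitch p_b = π·m·cos α = 11.225353
CR = (65.640975 + 46.128895 − 216.675473·sin 26.00631°)/11.225353 = 1.493420
contact ratio ≈ 1.4934

1.4934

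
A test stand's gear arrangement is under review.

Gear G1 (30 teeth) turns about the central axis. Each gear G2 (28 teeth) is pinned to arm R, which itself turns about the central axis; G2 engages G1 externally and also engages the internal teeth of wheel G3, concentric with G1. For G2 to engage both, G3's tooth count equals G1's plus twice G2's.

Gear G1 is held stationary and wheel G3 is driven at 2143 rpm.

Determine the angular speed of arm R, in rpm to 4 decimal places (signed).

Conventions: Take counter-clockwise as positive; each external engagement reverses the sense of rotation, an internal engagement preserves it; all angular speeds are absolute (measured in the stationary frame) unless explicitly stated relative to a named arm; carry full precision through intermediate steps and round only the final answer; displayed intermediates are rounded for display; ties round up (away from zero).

class = planetary set [G3 = 30+2·28 = 86; Willis about the carrier]
normalise by the input: solve with ω_ring = 1, then scale by 2143 rpm
ring teeth: 30 + 2·28 = 86
30(ω_sun−ω_arm) = −86(ω_ring−ω_arm),  ω_sun = 0, ω_ring = 1
30(0−ω_arm) = −86(1−ω_arm)  ⇒  116·ω_arm = 86  ⇒  ω_arm = 43/58
scale: ω_arm = 43/58 × 2143 rpm = +1588.7759 rpm

+1588.7759 rpm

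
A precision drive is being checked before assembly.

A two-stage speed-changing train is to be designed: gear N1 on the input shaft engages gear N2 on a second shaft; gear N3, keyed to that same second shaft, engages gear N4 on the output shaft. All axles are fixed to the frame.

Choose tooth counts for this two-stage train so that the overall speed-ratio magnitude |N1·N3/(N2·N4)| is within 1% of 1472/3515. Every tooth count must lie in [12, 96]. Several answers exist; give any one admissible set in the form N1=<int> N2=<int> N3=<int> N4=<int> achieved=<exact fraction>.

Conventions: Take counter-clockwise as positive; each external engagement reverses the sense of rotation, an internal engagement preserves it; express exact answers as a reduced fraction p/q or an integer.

topology: fixed-axis compound train — 2 stages, target 1472/3515
target = 1472/3515 in lowest terms: an exact hit needs N1·N3 = k·1472 and N2·N4 = k·3515 for one integer k, every count in [12, 96]; additionally prefer no 1:1 stage (N1 ≠ N2, N3 ≠ N4)
k = 1: N1·N3 = 1472 = 16·92, N2·N4 = 3515 = 37·95
achieved = 16·92/(37·95) = 1472/3515; |achieved − target| = 0 ≤ 368/87875 ✓

N1=16 N2=37 N3=92 N4=95 achieved=1472/3515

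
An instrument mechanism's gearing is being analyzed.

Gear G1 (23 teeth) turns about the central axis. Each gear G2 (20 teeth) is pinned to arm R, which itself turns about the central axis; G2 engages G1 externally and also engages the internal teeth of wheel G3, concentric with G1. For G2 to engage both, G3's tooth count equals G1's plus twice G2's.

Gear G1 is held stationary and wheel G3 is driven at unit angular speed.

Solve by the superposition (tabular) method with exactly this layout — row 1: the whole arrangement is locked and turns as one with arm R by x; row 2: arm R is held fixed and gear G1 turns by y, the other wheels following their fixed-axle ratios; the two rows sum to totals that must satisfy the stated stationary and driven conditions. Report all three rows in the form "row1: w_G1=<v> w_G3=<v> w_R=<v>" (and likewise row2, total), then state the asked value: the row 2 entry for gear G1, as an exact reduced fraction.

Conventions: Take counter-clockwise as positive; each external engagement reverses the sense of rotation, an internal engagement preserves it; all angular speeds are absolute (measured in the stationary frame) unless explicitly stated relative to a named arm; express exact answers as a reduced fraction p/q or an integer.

planetary set (23T centre, 20T on arm, 63T internal) — Willis relation
row 1 — lock + rotate with arm: ω_sun = ω_ring = ω_arm = x
row 2 — arm fixed, fixed-axis ratios: sun y, ring −(23/63)·y, arm 0
boundary: total ω_sun = x + y = 0 and total ω_ring = x − (23/63)·y = 1  ⇒  y = -63/86, x = 63/86
row 2 ring = −(23/63)·(-63/86) = 23/86
totals (row 1 + row 2): sun 63/86 + (-63/86) = 0, ring 63/86 + 23/86 = 1, arm 63/86 + 0 = 63/86
asked cell (row2, sun) = -63/86

row1: w_G1=63/86 w_G3=63/86 w_R=63/86
row2: w_G1=-63/86 w_G3=23/86 w_R=0
total: w_G1=0 w_G3=1 w_R=63/86
asked value: -63/86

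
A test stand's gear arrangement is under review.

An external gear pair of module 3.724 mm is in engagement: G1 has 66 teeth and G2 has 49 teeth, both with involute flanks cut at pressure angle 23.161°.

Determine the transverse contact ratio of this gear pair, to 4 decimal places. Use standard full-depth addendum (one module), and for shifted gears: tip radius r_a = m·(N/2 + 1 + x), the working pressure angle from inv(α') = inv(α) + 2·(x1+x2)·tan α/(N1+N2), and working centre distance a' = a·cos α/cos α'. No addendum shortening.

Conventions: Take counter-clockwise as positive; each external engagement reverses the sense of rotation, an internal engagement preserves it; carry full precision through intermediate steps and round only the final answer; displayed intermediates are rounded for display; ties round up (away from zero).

1.6208

class = single-mesh tooth geometry [involute pair 66T × 49T, m = 3.724]
base radii: r_b1 = 112.987307, r_b2 = 83.884516
tip radii: r_a1 = 126.616000, r_a2 = 94.962000
no profile shift: α' = α, a' = a
action lengths: √(r_a1²−r_b1²) = 57.144377, √(r_a2²−r_b2²) = 44.510330
base pitch p_b = π·m·cos α = 10.756366
CR = (57.144377 + 44.510330 − 214.130000·sin 23.16100°)/10.756366 = 1.620799
contact ratio ≈ 1.6208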